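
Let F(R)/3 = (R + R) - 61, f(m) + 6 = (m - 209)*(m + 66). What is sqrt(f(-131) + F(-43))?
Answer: sqrt(21653) ≈ 147.15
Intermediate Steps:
f(m) = -6 + (-209 + m)*(66 + m) (f(m) = -6 + (m - 209)*(m + 66) = -6 + (-209 + m)*(66 + m))
F(R) = -183 + 6*R (F(R) = 3*((R + R) - 61) = 3*(2*R - 61) = 3*(-61 + 2*R) = -183 + 6*R)
sqrt(f(-131) + F(-43)) = sqrt((-13800 + (-131)**2 - 143*(-131)) + (-183 + 6*(-43))) = sqrt((-13800 + 17161 + 18733) + (-183 - 258)) = sqrt(22094 - 441) = sqrt(21653)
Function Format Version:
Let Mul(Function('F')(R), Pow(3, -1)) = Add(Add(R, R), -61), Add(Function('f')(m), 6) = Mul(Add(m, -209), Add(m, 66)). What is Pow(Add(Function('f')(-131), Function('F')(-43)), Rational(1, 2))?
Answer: Pow(21653, Rational(1, 2)) ≈ 147.15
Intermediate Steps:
Function('f')(m) = Add(-6, Mul(Add(-209, m), Add(66, m))) (Function('f')(m) = Add(-6, Mul(Add(m, -209), Add(m, 66))) = Add(-6, Mul(Add(-209, m), Add(66, m))))
Function('F')(R) = Add(-183, Mul(6, R)) (Function('F')(R) = Mul(3, Add(Add(R, R), -61)) = Mul(3, Add(Mul(2, R), -61)) = Mul(3, Add(-61, Mul(2, R))) = Add(-183, Mul(6, R)))
Pow(Add(Function('f')(-131), Function('F')(-43)), Rational(1, 2)) = Pow(Add(Add(-13800, Pow(-131, 2), Mul(-143, -131)), Add(-183, Mul(6, -43))), Rational(1, 2)) = Pow(Add(Add(-13800, 17161, 18733), Add(-183, -258)), Rational(1, 2)) = Pow(Add(22094, -441), Rational(1, 2)) = Pow(21653, Rational(1, 2))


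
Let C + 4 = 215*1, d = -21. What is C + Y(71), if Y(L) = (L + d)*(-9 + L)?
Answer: 3311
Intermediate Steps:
Y(L) = (-21 + L)*(-9 + L) (Y(L) = (L - 21)*(-9 + L) = (-21 + L)*(-9 + L))
C = 211 (C = -4 + 215*1 = -4 + 215 = 211)
C + Y(71) = 211 + (189 + 71² - 30*71) = 211 + (189 + 5041 - 2130) = 211 + 3100 = 3311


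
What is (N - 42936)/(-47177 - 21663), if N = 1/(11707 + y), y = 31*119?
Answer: 132208531/211972128 ≈ 0.62371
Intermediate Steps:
y = 3689
N = 1/15396 (N = 1/(11707 + 3689) = 1/15396 ≈ 6.4952e-5)
(N - 42936)/(-47177 - 21663) = (1/15396 - 42936)/(-47177 - 21663) = -661042655/15396/(-68840) = -661042655/15396*(-1/68840) = 132208531/211972128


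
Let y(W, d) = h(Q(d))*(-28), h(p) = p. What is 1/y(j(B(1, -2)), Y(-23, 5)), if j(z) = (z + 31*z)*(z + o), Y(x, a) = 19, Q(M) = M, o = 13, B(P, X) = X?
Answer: -1/532 ≈ -0.0018797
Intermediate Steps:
j(z) = 32*z*(13 + z) (j(z) = (z + 31*z)*(z + 13) = (32*z)*(13 + z) = 32*z*(13 + z))
y(W, d) = -28*d (y(W, d) = d*(-28) = -28*d)
1/y(j(B(1, -2)), Y(-23, 5)) = 1/(-28*19) = 1/(-532) = -1/532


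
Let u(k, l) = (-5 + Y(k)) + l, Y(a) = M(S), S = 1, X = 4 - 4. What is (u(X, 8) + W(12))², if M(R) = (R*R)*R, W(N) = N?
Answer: 256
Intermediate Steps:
X = 0
M(R) = R³ (M(R) = R²*R = R³)
Y(a) = 1 (Y(a) = 1³ = 1)
u(k, l) = -4 + l (u(k, l) = (-5 + 1) + l = -4 + l)
(u(X, 8) + W(12))² = ((-4 + 8) + 12)² = (4 + 12)² = 16² = 256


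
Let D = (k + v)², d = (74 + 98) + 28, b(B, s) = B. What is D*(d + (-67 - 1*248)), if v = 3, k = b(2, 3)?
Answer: -2875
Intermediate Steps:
k = 2
d = 200 (d = 172 + 28 = 200)
D = 25 (D = (2 + 3)² = 5² = 25)
D*(d + (-67 - 1*248)) = 25*(200 + (-67 - 1*248)) = 25*(200 + (-67 - 248)) = 25*(200 - 315) = 25*(-115) = -2875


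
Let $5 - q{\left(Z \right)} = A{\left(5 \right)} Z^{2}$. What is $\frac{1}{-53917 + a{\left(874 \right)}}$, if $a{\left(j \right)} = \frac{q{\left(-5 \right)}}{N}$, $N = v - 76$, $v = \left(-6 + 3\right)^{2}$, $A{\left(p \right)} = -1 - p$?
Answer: $- \frac{67}{3612594} \approx -1.8546 \cdot 10^{-5}$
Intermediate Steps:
$v = 9$ ($v = \left(-3\right)^{2} = 9$)
$N = -67$ ($N = 9 - 76 = -67$)
$q{\left(Z \right)} = 5 + 6 Z^{2}$ ($q{\left(Z \right)} = 5 - \left(-1 - 5\right) Z^{2} = 5 - - 6 Z^{2} = 5 + 6 Z^{2}$)
$a{\left(j \right)} = - \frac{155}{67}$ ($a{\left(j \right)} = \frac{5 + 6 \left(-5\right)^{2}}{-67} = \left(5 + 6 \cdot 25\right) \left(- \frac{1}{67}\right) = \left(5 + 150\right) \left(- \frac{1}{67}\right) = 155 \left(- \frac{1}{67}\right) = - \frac{155}{67}$)
$\frac{1}{-53917 + a{\left(874 \right)}} = \frac{1}{-53917 - \frac{155}{67}} = \frac{1}{- \frac{3612594}{67}} = - \frac{67}{3612594}$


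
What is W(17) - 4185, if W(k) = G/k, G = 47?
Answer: -71098/17 ≈ -4182.2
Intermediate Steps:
W(k) = 47/k
W(17) - 4185 = 47/17 - 4185 = -71098/17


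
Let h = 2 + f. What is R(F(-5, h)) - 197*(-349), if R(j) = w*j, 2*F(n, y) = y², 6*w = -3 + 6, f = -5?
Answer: 275021/4 ≈ 68755.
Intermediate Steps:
w = ½ (w = (-3 + 6)/6 = (⅙)*3 = ½ ≈ 0.50000)
h = -3 (h = 2 - 5 = -3)
F(n, y) = y²/2
R(j) = j/2
R(F(-5, h)) - 197*(-349) = ((½)*(-3)²)/2 - 197*(-349) = ((½)*9)/2 + 68753 = (½)*(9/2) + 68753 = 9/4 + 68753 = 275021/4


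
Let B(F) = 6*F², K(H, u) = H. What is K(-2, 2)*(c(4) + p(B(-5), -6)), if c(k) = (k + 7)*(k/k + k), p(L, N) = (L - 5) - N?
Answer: -412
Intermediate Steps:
p(L, N) = -5 + L - N (p(L, N) = (-5 + L) - N = -5 + L - N)
c(k) = (1 + k)*(7 + k) (c(k) = (7 + k)*(1 + k) = (1 + k)*(7 + k))
K(-2, 2)*(c(4) + p(B(-5), -6)) = -2*((7 + 4² + 8*4) + (-5 + 6*(-5)² - 1*(-6))) = -2*((7 + 16 + 32) + (-5 + 6*25 + 6)) = -2*(55 + (-5 + 150 + 6)) = -2*(55 + 151) = -2*206 = -412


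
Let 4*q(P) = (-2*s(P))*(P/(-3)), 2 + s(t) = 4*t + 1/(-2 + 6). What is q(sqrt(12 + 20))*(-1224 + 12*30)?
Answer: -18432 + 1008*sqrt(2) ≈ -17006.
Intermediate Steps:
s(t) = -7/4 + 4*t (s(t) = -2 + (4*t + 1/(-2 + 6)) = -2 + (4*t + 1/4) = -2 + (1/4 + 4*t) = -7/4 + 4*t)
q(P) = -P*(7/2 - 8*P)/12 (q(P) = ((-2*(-7/4 + 4*P))*(P/(-3)))/4 = ((7/2 - 8*P)*(P*(-1/3)))/4 = ((7/2 - 8*P)*(-P/3))/4 = (-P*(7/2 - 8*P)/3)/4 = -P*(7/2 - 8*P)/12)
q(sqrt(12 + 20))*(-1224 + 12*30) = (sqrt(12 + 20)*(-7 + 16*sqrt(12 + 20))/24)*(-1224 + 12*30) = (sqrt(32)*(-7 + 16*sqrt(32))/24)*(-1224 + 360) = ((4*sqrt(2))*(-7 + 16*(4*sqrt(2)))/24)*(-864) = ((4*sqrt(2))*(-7 + 64*sqrt(2))/24)*(-864) = (sqrt(2)*(-7 + 64*sqrt(2))/6)*(-864) = -144*sqrt(2)*(-7 + 64*sqrt(2))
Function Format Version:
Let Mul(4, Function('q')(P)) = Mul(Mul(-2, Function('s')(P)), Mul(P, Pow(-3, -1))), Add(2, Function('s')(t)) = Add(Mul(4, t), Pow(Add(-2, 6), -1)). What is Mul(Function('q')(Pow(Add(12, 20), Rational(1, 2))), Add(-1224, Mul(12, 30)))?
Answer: Add(-18432, Mul(1008, Pow(2, Rational(1, 2)))) ≈ -17006.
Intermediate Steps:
Function('s')(t) = Add(Rational(-7, 4), Mul(4, t)) (Function('s')(t) = Add(-2, Add(Mul(4, t), Pow(Add(-2, 6), -1))) = Add(-2, Add(Mul(4, t), Pow(4, -1))) = Add(-2, Add(Mul(4, t), Rational(1, 4))) = Add(-2, Add(Rational(1, 4), Mul(4, t))) = Add(Rational(-7, 4), Mul(4, t)))
Function('q')(P) = Mul(Rational(-1, 12), P, Add(Rational(7, 2), Mul(-8, P))) (Function('q')(P) = Mul(Rational(1, 4), Mul(Mul(-2, Add(Rational(-7, 4), Mul(4, P))), Mul(P, Pow(-3, -1)))) = Mul(Rational(1, 4), Mul(Add(Rational(7, 2), Mul(-8, P)), Mul(P, Rational(-1, 3)))) = Mul(Rational(1, 4), Mul(Add(Rational(7, 2), Mul(-8, P)), Mul(Rational(-1, 3), P))) = Mul(Rational(1, 4), Mul(Rational(-1, 3), P, Add(Rational(7, 2), Mul(-8, P)))) = Mul(Rational(-1, 12), P, Add(Rational(7, 2), Mul(-8, P))))
Mul(Function('q')(Pow(Add(12, 20), Rational(1, 2))), Add(-1224, Mul(12, 30))) = Mul(Mul(Rational(1, 24), Pow(Add(12, 20), Rational(1, 2)), Add(-7, Mul(16, Pow(Add(12, 20), Rational(1, 2))))), Add(-1224, Mul(12, 30))) = Mul(Mul(Rational(1, 24), Pow(32, Rational(1, 2)), Add(-7, Mul(16, Pow(32, Rational(1, 2))))), Add(-1224, 360)) = Mul(Mul(Rational(1, 24), Mul(4, Pow(2, Rational(1, 2))), Add(-7, Mul(16, Mul(4, Pow(2, Rational(1, 2)))))), -864) = Mul(Mul(Rational(1, 24), Mul(4, Pow(2, Rational(1, 2))), Add(-7, Mul(64, Pow(2, Rational(1, 2))))), -864) = Mul(Mul(Rational(1, 6), Pow(2, Rational(1, 2)), Add(-7, Mul(64, Pow(2, Rational(1, 2))))), -864) = Mul(-144, Pow(2, Rational(1, 2)), Add(-7, Mul(64, Pow(2, Rational(1, 2)))))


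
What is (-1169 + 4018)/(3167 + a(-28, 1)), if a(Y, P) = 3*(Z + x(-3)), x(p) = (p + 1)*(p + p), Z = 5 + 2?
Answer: 2849/3224 ≈ 0.88369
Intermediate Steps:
Z = 7
x(p) = 2*p*(1 + p) (x(p) = (1 + p)*(2*p) = 2*p*(1 + p))
a(Y, P) = 57 (a(Y, P) = 3*(7 + 2*(-3)*(1 - 3)) = 3*(7 + 2*(-3)*(-2)) = 3*(7 + 12) = 3*19 = 57)
(-1169 + 4018)/(3167 + a(-28, 1)) = (-1169 + 4018)/(3167 + 57) = 2849/3224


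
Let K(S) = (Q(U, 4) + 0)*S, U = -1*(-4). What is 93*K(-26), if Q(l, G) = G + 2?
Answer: -14508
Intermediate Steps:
U = 4
Q(l, G) = 2 + G
K(S) = 6*S (K(S) = ((2 + 4) + 0)*S = (6 + 0)*S = 6*S)
93*K(-26) = 93*(6*(-26)) = 93*(-156) = -14508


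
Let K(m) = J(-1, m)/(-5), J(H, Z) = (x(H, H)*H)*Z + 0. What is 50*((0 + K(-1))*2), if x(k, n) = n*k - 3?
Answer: 40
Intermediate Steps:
x(k, n) = -3 + k*n (x(k, n) = k*n - 3 = -3 + k*n)
J(H, Z) = H*Z*(-3 + H**2) (J(H, Z) = ((-3 + H*H)*H)*Z + 0 = ((-3 + H**2)*H)*Z + 0 = (H*(-3 + H**2))*Z + 0 = H*Z*(-3 + H**2) + 0 = H*Z*(-3 + H**2))
K(m) = -2*m/5 (K(m) = -m*(-3 + (-1)**2)/(-5) = -m*(-3 + 1)*(-1/5) = -1*m*(-2)*(-1/5) = (2*m)*(-1/5) = -2*m/5)
50*((0 + K(-1))*2) = 50*((0 - 2/5*(-1))*2) = 50*((0 + 2/5)*2) = 50*((2/5)*2) = 50*(4/5) = 40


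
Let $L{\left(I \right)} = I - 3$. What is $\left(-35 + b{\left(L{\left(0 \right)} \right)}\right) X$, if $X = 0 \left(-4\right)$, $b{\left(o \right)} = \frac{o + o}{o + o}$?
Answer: $0$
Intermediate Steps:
$L{\left(I \right)} = -3 + I$ ($L{\left(I \right)} = I - 3 = -3 + I$)
$b{\left(o \right)} = 1$ ($b{\left(o \right)} = \frac{2 o}{2 o} = 2 o \frac{1}{2 o} = 1$)
$X = 0$
$\left(-35 + b{\left(L{\left(0 \right)} \right)}\right) X = \left(-35 + 1\right) 0 = \left(-34\right) 0 = 0$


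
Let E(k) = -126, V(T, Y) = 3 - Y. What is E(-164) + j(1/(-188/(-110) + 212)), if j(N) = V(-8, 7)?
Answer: -130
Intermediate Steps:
j(N) = -4 (j(N) = 3 - 1*7 = 3 - 7 = -4)
E(-164) + j(1/(-188/(-110) + 212)) = -126 - 4 = -130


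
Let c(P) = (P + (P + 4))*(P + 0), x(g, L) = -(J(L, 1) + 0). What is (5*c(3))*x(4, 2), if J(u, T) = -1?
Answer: 150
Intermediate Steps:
x(g, L) = 1 (x(g, L) = -(-1 + 0) = -1*(-1) = 1)
c(P) = P*(4 + 2*P) (c(P) = (P + (4 + P))*P = (4 + 2*P)*P = P*(4 + 2*P))
(5*c(3))*x(4, 2) = (5*(2*3*(2 + 3)))*1 = (5*(2*3*5))*1 = (5*30)*1 = 150*1 = 150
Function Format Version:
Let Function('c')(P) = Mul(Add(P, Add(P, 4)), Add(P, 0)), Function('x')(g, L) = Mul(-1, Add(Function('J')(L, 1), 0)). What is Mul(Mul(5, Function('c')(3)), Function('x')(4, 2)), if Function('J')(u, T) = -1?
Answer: 150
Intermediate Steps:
Function('x')(g, L) = 1 (Function('x')(g, L) = Mul(-1, Add(-1, 0)) = Mul(-1, -1) = 1)
Function('c')(P) = Mul(P, Add(4, Mul(2, P))) (Function('c')(P) = Mul(Add(P, Add(4, P)), P) = Mul(Add(4, Mul(2, P)), P) = Mul(P, Add(4, Mul(2, P))))
Mul(Mul(5, Function('c')(3)), Function('x')(4, 2)) = Mul(Mul(5, Mul(2, 3, Add(2, 3))), 1) = Mul(Mul(5, Mul(2, 3, 5)), 1) = Mul(Mul(5, 30), 1) = Mul(150, 1) = 150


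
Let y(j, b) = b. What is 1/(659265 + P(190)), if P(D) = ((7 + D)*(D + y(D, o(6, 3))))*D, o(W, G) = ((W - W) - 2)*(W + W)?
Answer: 1/6872645 ≈ 1.4550e-7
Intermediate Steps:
o(W, G) = -4*W (o(W, G) = (0 - 2)*(2*W) = -4*W)
P(D) = D*(-24 + D)*(7 + D) (P(D) = ((7 + D)*(D - 4*6))*D = ((7 + D)*(D - 24))*D = ((7 + D)*(-24 + D))*D = ((-24 + D)*(7 + D))*D = D*(-24 + D)*(7 + D))
1/(659265 + P(190)) = 1/(659265 + 190*(-168 + 190² - 17*190)) = 1/(659265 + 190*(-168 + 36100 - 3230)) = 1/(659265 + 190*32702) = 1/(659265 + 6213380) = 1/6872645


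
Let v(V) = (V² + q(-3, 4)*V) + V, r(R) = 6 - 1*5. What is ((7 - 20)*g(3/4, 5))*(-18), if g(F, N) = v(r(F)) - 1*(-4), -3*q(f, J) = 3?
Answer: 1170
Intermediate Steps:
r(R) = 1 (r(R) = 6 - 5 = 1)
q(f, J) = -1 (q(f, J) = -⅓*3 = -1)
v(V) = V² (v(V) = (V² - V) + V = V²)
g(F, N) = 5 (g(F, N) = 1² - 1*(-4) = 1 + 4 = 5)
((7 - 20)*g(3/4, 5))*(-18) = ((7 - 20)*5)*(-18) = -13*5*(-18) = -65*(-18) = 1170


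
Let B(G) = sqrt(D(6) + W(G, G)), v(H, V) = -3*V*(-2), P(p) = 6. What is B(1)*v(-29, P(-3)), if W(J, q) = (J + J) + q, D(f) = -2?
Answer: 36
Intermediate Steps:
W(J, q) = q + 2*J (W(J, q) = 2*J + q = q + 2*J)
v(H, V) = 6*V
B(G) = sqrt(-2 + 3*G) (B(G) = sqrt(-2 + (G + 2*G)) = sqrt(-2 + 3*G))
B(1)*v(-29, P(-3)) = sqrt(-2 + 3*1)*(6*6) = sqrt(-2 + 3)*36 = sqrt(1)*36 = 1*36 = 36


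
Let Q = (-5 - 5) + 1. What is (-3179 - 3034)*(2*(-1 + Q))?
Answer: 124260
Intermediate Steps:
Q = -9 (Q = -10 + 1 = -9)
(-3179 - 3034)*(2*(-1 + Q)) = (-3179 - 3034)*(2*(-1 - 9)) = -12426*(-10) = -6213*(-20) = 124260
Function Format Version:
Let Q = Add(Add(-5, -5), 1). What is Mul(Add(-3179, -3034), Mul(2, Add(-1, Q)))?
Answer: 124260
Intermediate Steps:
Q = -9 (Q = Add(-10, 1) = -9)
Mul(Add(-3179, -3034), Mul(2, Add(-1, Q))) = Mul(Add(-3179, -3034), Mul(2, Add(-1, -9))) = Mul(-6213, Mul(2, -10)) = Mul(-6213, -20) = 124260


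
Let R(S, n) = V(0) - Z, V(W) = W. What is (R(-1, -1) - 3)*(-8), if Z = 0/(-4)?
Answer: 24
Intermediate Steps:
Z = 0 (Z = 0*(-1/4) = 0)
R(S, n) = 0 (R(S, n) = 0 - 1*0 = 0 + 0 = 0)
(R(-1, -1) - 3)*(-8) = (0 - 3)*(-8) = -3*(-8) = 24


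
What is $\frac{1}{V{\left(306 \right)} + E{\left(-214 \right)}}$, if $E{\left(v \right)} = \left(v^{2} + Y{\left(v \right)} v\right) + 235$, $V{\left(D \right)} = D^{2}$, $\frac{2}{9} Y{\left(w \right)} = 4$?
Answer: $\frac{1}{135815} \approx 7.363 \cdot 10^{-6}$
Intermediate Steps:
$Y{\left(w \right)} = 18$ ($Y{\left(w \right)} = \frac{9}{2} \cdot 4 = 18$)
$E{\left(v \right)} = 235 + v^{2} + 18 v$ ($E{\left(v \right)} = \left(v^{2} + 18 v\right) + 235 = 235 + v^{2} + 18 v$)
$\frac{1}{V{\left(306 \right)} + E{\left(-214 \right)}} = \frac{1}{306^{2} + \left(235 + \left(-214\right)^{2} + 18 \left(-214\right)\right)} = \frac{1}{93636 + \left(235 + 45796 - 3852\right)} = \frac{1}{93636 + 42179} = \frac{1}{135815}$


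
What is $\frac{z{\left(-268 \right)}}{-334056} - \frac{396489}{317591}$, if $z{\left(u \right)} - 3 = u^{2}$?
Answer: $- \frac{5008423811}{3422360616} \approx -1.4634$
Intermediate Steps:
$z{\left(u \right)} = 3 + u^{2}$
$\frac{z{\left(-268 \right)}}{-334056} - \frac{396489}{317591} = \frac{3 + \left(-268\right)^{2}}{-334056} - \frac{396489}{317591} = \left(3 + 71824\right) \left(- \frac{1}{334056}\right) - \frac{396489}{317591} = 71827 \left(- \frac{1}{334056}\right) - \frac{396489}{317591} = - \frac{2317}{10776} - \frac{396489}{317591} = - \frac{5008423811}{3422360616}$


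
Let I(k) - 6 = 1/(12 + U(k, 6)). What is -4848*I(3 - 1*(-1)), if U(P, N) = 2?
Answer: -206040/7 ≈ -29434.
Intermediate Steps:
I(k) = 85/14 (I(k) = 6 + 1/(12 + 2) = 6 + 1/14 = 85/14)
-4848*I(3 - 1*(-1)) = -4848*85/14 = -206040/7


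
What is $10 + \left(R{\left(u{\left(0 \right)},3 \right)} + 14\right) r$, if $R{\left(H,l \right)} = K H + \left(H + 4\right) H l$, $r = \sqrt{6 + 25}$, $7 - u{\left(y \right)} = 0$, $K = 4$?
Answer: $10 + 273 \sqrt{31} \approx 1530.0$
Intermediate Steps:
$u{\left(y \right)} = 7$ ($u{\left(y \right)} = 7 - 0 = 7 + 0 = 7$)
$r = \sqrt{31} \approx 5.5678$
$R{\left(H,l \right)} = 4 H + H l \left(4 + H\right)$ ($R{\left(H,l \right)} = 4 H + \left(H + 4\right) H l = 4 H + \left(4 + H\right) H l = 4 H + H \left(4 + H\right) l = 4 H + H l \left(4 + H\right)$)
$10 + \left(R{\left(u{\left(0 \right)},3 \right)} + 14\right) r = 10 + \left(7 \left(4 + 4 \cdot 3 + 7 \cdot 3\right) + 14\right) \sqrt{31} = 10 + \left(7 \left(4 + 12 + 21\right) + 14\right) \sqrt{31} = 10 + \left(7 \cdot 37 + 14\right) \sqrt{31} = 10 + \left(259 + 14\right) \sqrt{31} = 10 + 273 \sqrt{31}$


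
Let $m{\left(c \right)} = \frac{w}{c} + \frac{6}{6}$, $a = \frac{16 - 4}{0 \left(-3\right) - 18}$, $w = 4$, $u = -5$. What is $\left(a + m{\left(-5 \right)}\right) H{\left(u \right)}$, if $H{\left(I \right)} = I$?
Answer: $\frac{7}{3} \approx 2.3333$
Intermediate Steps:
$a = - \frac{2}{3}$ ($a = \frac{12}{0 - 18} = \frac{12}{-18} = 12 \left(- \frac{1}{18}\right) = - \frac{2}{3} \approx -0.66667$)
$m{\left(c \right)} = 1 + \frac{4}{c}$ ($m{\left(c \right)} = \frac{4}{c} + \frac{6}{6} = \frac{4}{c} + 6 \cdot \frac{1}{6} = \frac{4}{c} + 1 = 1 + \frac{4}{c}$)
$\left(a + m{\left(-5 \right)}\right) H{\left(u \right)} = \left(- \frac{2}{3} + \frac{4 - 5}{-5}\right) \left(-5\right) = \left(- \frac{2}{3} - - \frac{1}{5}\right) \left(-5\right) = \left(- \frac{2}{3} + \frac{1}{5}\right) \left(-5\right) = \left(- \frac{7}{15}\right) \left(-5\right) = \frac{7}{3}$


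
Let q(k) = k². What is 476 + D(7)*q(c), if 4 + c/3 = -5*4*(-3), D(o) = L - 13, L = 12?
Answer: -27748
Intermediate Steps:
D(o) = -1 (D(o) = 12 - 13 = -1)
c = 168 (c = -12 + 3*(-5*4*(-3)) = -12 + 3*(-20*(-3)) = -12 + 3*60 = -12 + 180 = 168)
476 + D(7)*q(c) = 476 - 1*168² = 476 - 1*28224 = 476 - 28224 = -27748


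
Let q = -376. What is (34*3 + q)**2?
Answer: 75076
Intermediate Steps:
(34*3 + q)**2 = (34*3 - 376)**2 = (102 - 376)**2 = (-274)**2 = 75076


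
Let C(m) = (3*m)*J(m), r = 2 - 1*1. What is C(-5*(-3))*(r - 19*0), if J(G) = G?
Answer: 675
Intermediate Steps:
r = 1 (r = 2 - 1 = 1)
C(m) = 3*m**2 (C(m) = (3*m)*m = 3*m**2)
C(-5*(-3))*(r - 19*0) = (3*(-5*(-3))**2)*(1 - 19*0) = (3*15**2)*(1 + 0) = (3*225)*1 = 675*1 = 675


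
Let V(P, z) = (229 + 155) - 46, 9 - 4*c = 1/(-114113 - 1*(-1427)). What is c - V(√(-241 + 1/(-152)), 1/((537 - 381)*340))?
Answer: -151337297/450744 ≈ -335.75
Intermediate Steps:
c = 1014175/450744 (c = 9/4 - 1/(4*(-114113 - 1*(-1427))) = 9/4 - 1/(4*(-114113 + 1427)) = 9/4 - ¼/(-112686) = 9/4 - ¼*(-1/112686) = 9/4 + 1/450744 = 1014175/450744 ≈ 2.2500)
V(P, z) = 338 (V(P, z) = 384 - 46 = 338)
c - V(√(-241 + 1/(-152)), 1/((537 - 381)*340)) = 1014175/450744 - 1*338 = 1014175/450744 - 338 = -151337297/450744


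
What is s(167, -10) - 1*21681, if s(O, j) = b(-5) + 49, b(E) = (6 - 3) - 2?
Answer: -21631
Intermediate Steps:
b(E) = 1 (b(E) = 3 - 2 = 1)
s(O, j) = 50 (s(O, j) = 1 + 49 = 50)
s(167, -10) - 1*21681 = 50 - 1*21681 = 50 - 21681 = -21631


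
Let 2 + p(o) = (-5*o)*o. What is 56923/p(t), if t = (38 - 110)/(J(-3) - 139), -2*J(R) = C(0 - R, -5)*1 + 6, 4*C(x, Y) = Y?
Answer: -8090409067/468578 ≈ -17266.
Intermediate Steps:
C(x, Y) = Y/4
J(R) = -19/8 (J(R) = -(((¼)*(-5))*1 + 6)/2 = -(-5/4*1 + 6)/2 = -(-5/4 + 6)/2 = -½*19/4 = -19/8)
t = 192/377 (t = (38 - 110)/(-19/8 - 139) = -72/(-1131/8) = -72*(-8/1131) = 192/377 ≈ 0.50928)
p(o) = -2 - 5*o² (p(o) = -2 + (-5*o)*o = -2 - 5*o²)
56923/p(t) = 56923/(-2 - 5*(192/377)²) = 56923/(-2 - 5*36864/142129) = 56923/(-2 - 184320/142129) = 56923/(-468578/142129) = 56923*(-142129/468578) = -8090409067/468578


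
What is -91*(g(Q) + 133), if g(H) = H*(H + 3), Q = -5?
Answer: -13013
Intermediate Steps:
g(H) = H*(3 + H)
-91*(g(Q) + 133) = -91*(-5*(3 - 5) + 133) = -91*(-5*(-2) + 133) = -91*(10 + 133) = -91*143 = -13013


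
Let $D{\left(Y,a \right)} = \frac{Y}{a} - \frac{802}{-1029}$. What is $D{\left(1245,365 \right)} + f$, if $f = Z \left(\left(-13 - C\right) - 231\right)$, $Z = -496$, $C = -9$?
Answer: $\frac{8755952287}{75117} \approx 1.1656 \cdot 10^{5}$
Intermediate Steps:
$f = 116560$ ($f = - 496 \left(\left(-13 - -9\right) - 231\right) = - 496 \left(\left(-13 + 9\right) - 231\right) = - 496 \left(-4 - 231\right) = \left(-496\right) \left(-235\right) = 116560$)
$D{\left(Y,a \right)} = \frac{802}{1029} + \frac{Y}{a}$ ($D{\left(Y,a \right)} = \frac{Y}{a} - - \frac{802}{1029} = \frac{Y}{a} + \frac{802}{1029} = \frac{802}{1029} + \frac{Y}{a}$)
$D{\left(1245,365 \right)} + f = \left(\frac{802}{1029} + \frac{1245}{365}\right) + 116560 = \left(\frac{802}{1029} + 1245 \cdot \frac{1}{365}\right) + 116560 = \left(\frac{802}{1029} + \frac{249}{73}\right) + 116560 = \frac{314767}{75117} + 116560 = \frac{8755952287}{75117}$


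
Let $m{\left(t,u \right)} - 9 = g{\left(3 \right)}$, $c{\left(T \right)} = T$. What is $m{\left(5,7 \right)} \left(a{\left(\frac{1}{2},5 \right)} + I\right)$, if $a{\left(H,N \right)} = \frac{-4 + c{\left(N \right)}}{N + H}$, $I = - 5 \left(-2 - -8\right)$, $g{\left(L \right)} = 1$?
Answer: $- \frac{3280}{11} \approx -298.18$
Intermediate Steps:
$m{\left(t,u \right)} = 10$ ($m{\left(t,u \right)} = 9 + 1 = 10$)
$I = -30$ ($I = - 5 \left(-2 + 8\right) = \left(-5\right) 6 = -30$)
$a{\left(H,N \right)} = \frac{-4 + N}{H + N}$ ($a{\left(H,N \right)} = \frac{-4 + N}{N + H} = \frac{-4 + N}{H + N}$)
$m{\left(5,7 \right)} \left(a{\left(\frac{1}{2},5 \right)} + I\right) = 10 \left(\frac{-4 + 5}{\frac{1}{2} + 5} - 30\right) = 10 \left(\frac{1}{\frac{1}{2} + 5} \cdot 1 - 30\right) = 10 \left(\frac{1}{\frac{11}{2}} \cdot 1 - 30\right) = 10 \left(\frac{2}{11} \cdot 1 - 30\right) = 10 \left(\frac{2}{11} - 30\right) = 10 \left(- \frac{328}{11}\right) = - \frac{3280}{11}$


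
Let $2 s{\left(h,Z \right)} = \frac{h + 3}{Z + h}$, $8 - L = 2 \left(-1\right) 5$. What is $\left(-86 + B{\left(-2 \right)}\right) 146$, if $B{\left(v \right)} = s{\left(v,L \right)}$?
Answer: $- \frac{200823}{16} \approx -12551.0$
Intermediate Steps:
$L = 18$ ($L = 8 - 2 \left(-1\right) 5 = 8 - \left(-2\right) 5 = 8 - -10 = 8 + 10 = 18$)
$s{\left(h,Z \right)} = \frac{3 + h}{2 \left(Z + h\right)}$ ($s{\left(h,Z \right)} = \frac{\left(h + 3\right) \frac{1}{Z + h}}{2} = \frac{\left(3 + h\right) \frac{1}{Z + h}}{2} = \frac{\frac{1}{Z + h} \left(3 + h\right)}{2} = \frac{3 + h}{2 \left(Z + h\right)}$)
$B{\left(v \right)} = \frac{3 + v}{2 \left(18 + v\right)}$
$\left(-86 + B{\left(-2 \right)}\right) 146 = \left(-86 + \frac{3 - 2}{2 \left(18 - 2\right)}\right) 146 = \left(-86 + \frac{1}{2} \cdot \frac{1}{16} \cdot 1\right) 146 = \left(-86 + \frac{1}{32}\right) 146 = \left(- \frac{2751}{32}\right) 146 = - \frac{200823}{16}$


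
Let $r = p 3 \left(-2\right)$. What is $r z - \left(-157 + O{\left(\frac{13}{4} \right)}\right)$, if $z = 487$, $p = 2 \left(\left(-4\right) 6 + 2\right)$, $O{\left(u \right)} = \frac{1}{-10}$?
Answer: $\frac{1287251}{10} \approx 1.2873 \cdot 10^{5}$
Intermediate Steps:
$O{\left(u \right)} = - \frac{1}{10}$
$p = -44$ ($p = 2 \left(-24 + 2\right) = 2 \left(-22\right) = -44$)
$r = 264$ ($r = - 44 \cdot 3 \left(-2\right) = \left(-44\right) \left(-6\right) = 264$)
$r z - \left(-157 + O{\left(\frac{13}{4} \right)}\right) = 264 \cdot 487 + \left(157 - - \frac{1}{10}\right) = 128568 + \left(157 + \frac{1}{10}\right) = 128568 + \frac{1571}{10} = \frac{1287251}{10}$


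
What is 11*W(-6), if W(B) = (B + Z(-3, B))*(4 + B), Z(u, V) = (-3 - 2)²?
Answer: -418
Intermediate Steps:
Z(u, V) = 25 (Z(u, V) = (-5)² = 25)
W(B) = (4 + B)*(25 + B) (W(B) = (B + 25)*(4 + B) = (25 + B)*(4 + B) = (4 + B)*(25 + B))
11*W(-6) = 11*(100 + (-6)² + 29*(-6)) = 11*(100 + 36 - 174) = 11*(-38) = -418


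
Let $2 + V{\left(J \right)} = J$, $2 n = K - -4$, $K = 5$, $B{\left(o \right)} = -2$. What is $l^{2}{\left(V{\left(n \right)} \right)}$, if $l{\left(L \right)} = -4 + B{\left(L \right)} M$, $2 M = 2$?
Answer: $36$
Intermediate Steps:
$M = 1$ ($M = \frac{1}{2} \cdot 2 = 1$)
$n = \frac{9}{2}$ ($n = \frac{5 - -4}{2} = \frac{5 + 4}{2} = \frac{1}{2} \cdot 9 = \frac{9}{2} \approx 4.5$)
$V{\left(J \right)} = -2 + J$
$l{\left(L \right)} = -6$ ($l{\left(L \right)} = -4 - 2 = -6$)
$l^{2}{\left(V{\left(n \right)} \right)} = \left(-6\right)^{2} = 36$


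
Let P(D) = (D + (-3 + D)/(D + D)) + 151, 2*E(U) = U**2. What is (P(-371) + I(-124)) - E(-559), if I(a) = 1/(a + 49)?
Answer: -8706999517/55650 ≈ -1.5646e+5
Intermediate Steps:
I(a) = 1/(49 + a)
E(U) = U**2/2
P(D) = 151 + D + (-3 + D)/(2*D) (P(D) = (D + (-3 + D)/((2*D))) + 151 = (D + (-3 + D)*(1/(2*D))) + 151 = (D + (-3 + D)/(2*D)) + 151 = 151 + D + (-3 + D)/(2*D))
(P(-371) + I(-124)) - E(-559) = ((303/2 - 371 - 3/2/(-371)) + 1/(49 - 124)) - (-559)**2/2 = ((303/2 - 371 - 3/2*(-1/371)) + 1/(-75)) - 312481/2 = ((303/2 - 371 + 3/742) - 1/75) - 1*312481/2 = (-81433/371 - 1/75) - 312481/2 = -6107846/27825 - 312481/2 = -8706999517/55650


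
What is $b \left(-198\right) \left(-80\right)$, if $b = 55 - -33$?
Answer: $1393920$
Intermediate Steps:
$b = 88$ ($b = 55 + 33 = 88$)
$b \left(-198\right) \left(-80\right) = 88 \left(-198\right) \left(-80\right) = \left(-17424\right) \left(-80\right) = 1393920$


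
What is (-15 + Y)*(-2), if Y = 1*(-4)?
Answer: 38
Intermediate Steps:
Y = -4
(-15 + Y)*(-2) = (-15 - 4)*(-2) = -19*(-2) = 38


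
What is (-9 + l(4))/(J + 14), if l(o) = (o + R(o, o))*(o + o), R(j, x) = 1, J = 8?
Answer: 31/22 ≈ 1.4091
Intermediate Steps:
l(o) = 2*o*(1 + o) (l(o) = (o + 1)*(o + o) = (1 + o)*(2*o) = 2*o*(1 + o))
(-9 + l(4))/(J + 14) = (-9 + 2*4*(1 + 4))/(8 + 14) = (-9 + 2*4*5)/22 = (-9 + 40)*(1/22) = 31*(1/22) = 31/22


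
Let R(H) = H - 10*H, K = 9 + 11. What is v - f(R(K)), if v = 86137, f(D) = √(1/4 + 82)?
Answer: 86137 - √329/2 ≈ 86128.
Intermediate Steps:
K = 20
R(H) = -9*H (R(H) = H - 10*H = -9*H)
f(D) = √329/2 (f(D) = √(¼ + 82) = √(329/4) = √329/2)
v - f(R(K)) = 86137 - √329/2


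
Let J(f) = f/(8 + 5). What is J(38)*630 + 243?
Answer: 27099/13 ≈ 2084.5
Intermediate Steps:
J(f) = f/13
J(38)*630 + 243 = ((1/13)*38)*630 + 243 = (38/13)*630 + 243 = 23940/13 + 243 = 27099/13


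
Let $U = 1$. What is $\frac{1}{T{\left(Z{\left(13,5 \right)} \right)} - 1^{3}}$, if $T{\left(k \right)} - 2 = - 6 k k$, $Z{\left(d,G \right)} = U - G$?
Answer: $- \frac{1}{95} \approx -0.010526$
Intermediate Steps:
$Z{\left(d,G \right)} = 1 - G$
$T{\left(k \right)} = 2 - 6 k^{2}$ ($T{\left(k \right)} = 2 + - 6 k k = 2 - 6 k^{2}$)
$\frac{1}{T{\left(Z{\left(13,5 \right)} \right)} - 1^{3}} = \frac{1}{\left(2 - 6 \left(1 - 5\right)^{2}\right) - 1^{3}} = \frac{1}{\left(2 - 6 \left(1 - 5\right)^{2}\right) - 1} = \frac{1}{\left(2 - 6 \left(-4\right)^{2}\right) - 1} = \frac{1}{\left(2 - 96\right) - 1} = \frac{1}{-94 - 1} = \frac{1}{-95} = - \frac{1}{95}$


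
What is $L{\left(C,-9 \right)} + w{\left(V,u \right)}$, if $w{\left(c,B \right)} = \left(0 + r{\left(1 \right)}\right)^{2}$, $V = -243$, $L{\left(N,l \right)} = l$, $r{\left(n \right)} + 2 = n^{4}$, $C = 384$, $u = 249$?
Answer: $-8$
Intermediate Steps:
$r{\left(n \right)} = -2 + n^{4}$
$w{\left(c,B \right)} = 1$ ($w{\left(c,B \right)} = \left(0 - \left(2 - 1^{4}\right)\right)^{2} = \left(0 + \left(-2 + 1\right)\right)^{2} = \left(0 - 1\right)^{2} = \left(-1\right)^{2} = 1$)
$L{\left(C,-9 \right)} + w{\left(V,u \right)} = -9 + 1 = -8$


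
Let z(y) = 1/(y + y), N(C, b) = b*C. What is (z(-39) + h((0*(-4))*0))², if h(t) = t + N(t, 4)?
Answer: 1/6084 ≈ 0.00016437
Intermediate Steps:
N(C, b) = C*b
h(t) = 5*t (h(t) = t + t*4 = t + 4*t = 5*t)
z(y) = 1/(2*y)
(z(-39) + h((0*(-4))*0))² = ((½)/(-39) + 5*((0*(-4))*0))² = ((½)*(-1/39) + 5*(0*0))² = (-1/78 + 5*0)² = (-1/78 + 0)² = (-1/78)² = 1/6084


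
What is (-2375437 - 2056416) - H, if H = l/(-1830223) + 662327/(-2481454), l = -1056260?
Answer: -20127767856129953545/4541614184242 ≈ -4.4319e+6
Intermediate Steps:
H = 1408854493119/4541614184242 (H = -1056260/(-1830223) + 662327/(-2481454) = -1056260*(-1/1830223) + 662327*(-1/2481454) = 1056260/1830223 - 662327/2481454 = 1408854493119/4541614184242 ≈ 0.31021)
(-2375437 - 2056416) - H = (-2375437 - 2056416) - 1*1408854493119/4541614184242 = -4431853 - 1408854493119/4541614184242 = -20127767856129953545/4541614184242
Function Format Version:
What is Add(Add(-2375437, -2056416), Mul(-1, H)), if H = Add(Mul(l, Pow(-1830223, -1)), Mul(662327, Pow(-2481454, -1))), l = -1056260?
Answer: Rational(-20127767856129953545, 4541614184242) ≈ -4.4319e+6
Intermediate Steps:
H = Rational(1408854493119, 4541614184242) (H = Add(Mul(-1056260, Pow(-1830223, -1)), Mul(662327, Pow(-2481454, -1))) = Add(Mul(-1056260, Rational(-1, 1830223)), Mul(662327, Rational(-1, 2481454))) = Add(Rational(1056260, 1830223), Rational(-662327, 2481454)) = Rational(1408854493119, 4541614184242) ≈ 0.31021)
Add(Add(-2375437, -2056416), Mul(-1, H)) = Add(Add(-2375437, -2056416), Mul(-1, Rational(1408854493119, 4541614184242))) = Add(-4431853, Rational(-1408854493119, 4541614184242)) = Rational(-20127767856129953545, 4541614184242)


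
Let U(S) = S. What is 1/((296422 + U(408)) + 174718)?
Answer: 1/471548 ≈ 2.1207e-6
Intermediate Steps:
1/((296422 + U(408)) + 174718) = 1/((296422 + 408) + 174718) = 1/(296830 + 174718) = 1/471548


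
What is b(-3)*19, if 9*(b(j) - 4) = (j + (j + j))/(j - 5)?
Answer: 627/8 ≈ 78.375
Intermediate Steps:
b(j) = 4 + j/(3*(-5 + j)) (b(j) = 4 + ((j + (j + j))/(j - 5))/9 = 4 + ((j + 2*j)/(-5 + j))/9 = 4 + ((3*j)/(-5 + j))/9 = 4 + (3*j/(-5 + j))/9 = 4 + j/(3*(-5 + j)))
b(-3)*19 = ((-60 + 13*(-3))/(3*(-5 - 3)))*19 = ((1/3)*(-60 - 39)/(-8))*19 = ((1/3)*(-1/8)*(-99))*19 = (33/8)*19 = 627/8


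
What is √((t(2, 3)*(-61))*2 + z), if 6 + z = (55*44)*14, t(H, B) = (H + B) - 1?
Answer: √33386 ≈ 182.72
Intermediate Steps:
t(H, B) = -1 + B + H (t(H, B) = (B + H) - 1 = -1 + B + H)
z = 33874 (z = -6 + (55*44)*14 = -6 + 2420*14 = -6 + 33880 = 33874)
√((t(2, 3)*(-61))*2 + z) = √(((-1 + 3 + 2)*(-61))*2 + 33874) = √((4*(-61))*2 + 33874) = √(-244*2 + 33874) = √(-488 + 33874) = √33386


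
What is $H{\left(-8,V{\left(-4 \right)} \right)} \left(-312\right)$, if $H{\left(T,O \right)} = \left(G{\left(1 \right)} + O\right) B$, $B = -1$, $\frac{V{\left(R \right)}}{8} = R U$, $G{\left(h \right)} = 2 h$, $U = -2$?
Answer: $20592$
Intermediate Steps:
$V{\left(R \right)} = - 16 R$ ($V{\left(R \right)} = 8 R \left(-2\right) = 8 \left(- 2 R\right) = - 16 R$)
$H{\left(T,O \right)} = -2 - O$ ($H{\left(T,O \right)} = \left(2 \cdot 1 + O\right) \left(-1\right) = \left(2 + O\right) \left(-1\right) = -2 - O$)
$H{\left(-8,V{\left(-4 \right)} \right)} \left(-312\right) = \left(-2 - \left(-16\right) \left(-4\right)\right) \left(-312\right) = \left(-2 - 64\right) \left(-312\right) = \left(-66\right) \left(-312\right) = 20592$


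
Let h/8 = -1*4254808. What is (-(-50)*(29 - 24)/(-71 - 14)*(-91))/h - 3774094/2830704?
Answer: -4014535011913/3011025506208 ≈ -1.3333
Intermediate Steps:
h = -34038464 (h = 8*(-1*4254808) = 8*(-4254808) = -34038464)
(-(-50)*(29 - 24)/(-71 - 14)*(-91))/h - 3774094/2830704 = (-(-50)*(29 - 24)/(-71 - 14)*(-91))/(-34038464) - 3774094/2830704 = (-(-50)*5/(-85)*(-91))*(-1/34038464) - 3774094*1/2830704 = (-(-50)*5*(-1/85)*(-91))*(-1/34038464) - 1887047/1415352 = (-(-50)*(-1)/17*(-91))*(-1/34038464) - 1887047/1415352 = (-50*1/17*(-91))*(-1/34038464) - 1887047/1415352 = -50/17*(-91)*(-1/34038464) - 1887047/1415352 = (4550/17)*(-1/34038464) - 1887047/1415352 = -2275/289326944 - 1887047/1415352 = -4014535011913/3011025506208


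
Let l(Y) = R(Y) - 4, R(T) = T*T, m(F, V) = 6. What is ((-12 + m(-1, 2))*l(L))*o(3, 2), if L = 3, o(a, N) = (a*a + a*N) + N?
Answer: -510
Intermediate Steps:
o(a, N) = N + a**2 + N*a (o(a, N) = (a**2 + N*a) + N = N + a**2 + N*a)
R(T) = T**2
l(Y) = -4 + Y**2 (l(Y) = Y**2 - 4 = -4 + Y**2)
((-12 + m(-1, 2))*l(L))*o(3, 2) = ((-12 + 6)*(-4 + 3**2))*(2 + 3**2 + 2*3) = (-6*(-4 + 9))*(2 + 9 + 6) = -6*5*17 = -30*17 = -510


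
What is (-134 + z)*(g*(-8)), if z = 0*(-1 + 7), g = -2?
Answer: -2144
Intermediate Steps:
z = 0 (z = 0*6 = 0)
(-134 + z)*(g*(-8)) = (-134 + 0)*(-2*(-8)) = -134*16 = -2144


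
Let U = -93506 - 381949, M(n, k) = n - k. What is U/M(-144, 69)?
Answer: 158485/71 ≈ 2232.2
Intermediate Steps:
U = -475455
U/M(-144, 69) = -475455/(-144 - 1*69) = -475455/(-144 - 69) = -475455/(-213) = -475455*(-1/213) = 158485/71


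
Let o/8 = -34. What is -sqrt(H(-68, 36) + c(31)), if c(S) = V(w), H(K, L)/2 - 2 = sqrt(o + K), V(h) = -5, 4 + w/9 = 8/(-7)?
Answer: -sqrt(-1 + 4*I*sqrt(85)) ≈ -4.2363 - 4.3527*I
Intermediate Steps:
w = -324/7 (w = -36 + 9*(8/(-7)) = -36 + 9*(8*(-1/7)) = -36 + 9*(-8/7) = -36 - 72/7 = -324/7 ≈ -46.286)
o = -272 (o = 8*(-34) = -272)
H(K, L) = 4 + 2*sqrt(-272 + K)
c(S) = -5
-sqrt(H(-68, 36) + c(31)) = -sqrt((4 + 2*sqrt(-272 - 68)) - 5) = -sqrt((4 + 2*sqrt(-340)) - 5) = -sqrt((4 + 2*(2*I*sqrt(85))) - 5) = -sqrt((4 + 4*I*sqrt(85)) - 5) = -sqrt(-1 + 4*I*sqrt(85))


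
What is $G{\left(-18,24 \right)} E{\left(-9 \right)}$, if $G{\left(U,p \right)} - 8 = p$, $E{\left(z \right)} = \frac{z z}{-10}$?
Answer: $- \frac{1296}{5} \approx -259.2$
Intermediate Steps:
$E{\left(z \right)} = - \frac{z^{2}}{10}$ ($E{\left(z \right)} = z^{2} \left(- \frac{1}{10}\right) = - \frac{z^{2}}{10}$)
$G{\left(U,p \right)} = 8 + p$
$G{\left(-18,24 \right)} E{\left(-9 \right)} = \left(8 + 24\right) \left(- \frac{\left(-9\right)^{2}}{10}\right) = 32 \left(\left(- \frac{1}{10}\right) 81\right) = 32 \left(- \frac{81}{10}\right) = - \frac{1296}{5}$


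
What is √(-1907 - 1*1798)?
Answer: I*√3705 ≈ 60.869*I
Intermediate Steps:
√(-1907 - 1*1798) = √(-1907 - 1798) = √(-3705) = I*√3705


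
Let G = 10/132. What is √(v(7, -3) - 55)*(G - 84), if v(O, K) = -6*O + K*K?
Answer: -5539*I*√22/33 ≈ -787.28*I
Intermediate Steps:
v(O, K) = K² - 6*O (v(O, K) = -6*O + K² = K² - 6*O)
G = 5/66 (G = 10*(1/132) = 5/66 ≈ 0.075758)
√(v(7, -3) - 55)*(G - 84) = √(((-3)² - 6*7) - 55)*(5/66 - 84) = √((9 - 42) - 55)*(-5539/66) = √(-33 - 55)*(-5539/66) = √(-88)*(-5539/66) = (2*I*√22)*(-5539/66) = -5539*I*√22/33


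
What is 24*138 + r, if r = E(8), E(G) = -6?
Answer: 3306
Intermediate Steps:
r = -6
24*138 + r = 24*138 - 6 = 3312 - 6 = 3306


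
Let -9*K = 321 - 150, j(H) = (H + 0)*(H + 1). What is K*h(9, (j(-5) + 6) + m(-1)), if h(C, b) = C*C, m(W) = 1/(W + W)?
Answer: -1539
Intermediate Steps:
j(H) = H*(1 + H)
m(W) = 1/(2*W)
h(C, b) = C²
K = -19 (K = -(321 - 150)/9 = -⅑*171 = -19)
K*h(9, (j(-5) + 6) + m(-1)) = -19*9² = -19*81 = -1539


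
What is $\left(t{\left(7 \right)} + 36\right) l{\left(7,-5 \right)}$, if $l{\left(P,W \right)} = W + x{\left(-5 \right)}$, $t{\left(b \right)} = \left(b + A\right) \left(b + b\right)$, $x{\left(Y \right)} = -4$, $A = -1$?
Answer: $-1080$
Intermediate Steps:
$t{\left(b \right)} = 2 b \left(-1 + b\right)$ ($t{\left(b \right)} = \left(b - 1\right) \left(b + b\right) = \left(-1 + b\right) 2 b = 2 b \left(-1 + b\right)$)
$l{\left(P,W \right)} = -4 + W$ ($l{\left(P,W \right)} = W - 4 = -4 + W$)
$\left(t{\left(7 \right)} + 36\right) l{\left(7,-5 \right)} = \left(2 \cdot 7 \left(-1 + 7\right) + 36\right) \left(-4 - 5\right) = \left(2 \cdot 7 \cdot 6 + 36\right) \left(-9\right) = \left(84 + 36\right) \left(-9\right) = 120 \left(-9\right) = -1080$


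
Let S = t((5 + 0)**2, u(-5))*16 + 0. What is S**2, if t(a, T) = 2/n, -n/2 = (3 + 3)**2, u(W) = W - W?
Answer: 16/81 ≈ 0.19753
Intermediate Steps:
u(W) = 0
n = -72 (n = -2*(3 + 3)**2 = -2*6**2 = -2*36 = -72)
t(a, T) = -1/36 (t(a, T) = 2/(-72) = 2*(-1/72) = -1/36)
S = -4/9 (S = -1/36*16 + 0 = -4/9 + 0 = -4/9 ≈ -0.44444)
S**2 = (-4/9)**2 = 16/81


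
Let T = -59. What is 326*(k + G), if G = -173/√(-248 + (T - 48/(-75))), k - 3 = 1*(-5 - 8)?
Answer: -3260 + 281990*I*√851/2553 ≈ -3260.0 + 3222.2*I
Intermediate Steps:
k = -10 (k = 3 + 1*(-5 - 8) = 3 + 1*(-13) = 3 - 13 = -10)
G = 865*I*√851/2553 (G = -173/√(-248 + (-59 - 48/(-75))) = -173/√(-248 + (-59 - 48*(-1)/75)) = -173/√(-248 + (-59 - 1*(-16/25))) = -173/√(-248 + (-59 + 16/25)) = -173/√(-248 - 1459/25) = -173*(-5*I*√851/2553) = -(-865)*I*√851/2553 = 865*I*√851/2553 ≈ 9.8839*I)
326*(k + G) = 326*(-10 + 865*I*√851/2553) = -3260 + 281990*I*√851/2553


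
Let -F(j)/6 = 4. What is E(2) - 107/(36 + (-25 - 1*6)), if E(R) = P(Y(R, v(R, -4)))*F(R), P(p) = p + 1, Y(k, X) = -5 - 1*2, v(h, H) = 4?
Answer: 613/5 ≈ 122.60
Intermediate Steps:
F(j) = -24 (F(j) = -6*4 = -24)
Y(k, X) = -7 (Y(k, X) = -5 - 2 = -7)
P(p) = 1 + p
E(R) = 144 (E(R) = (1 - 7)*(-24) = -6*(-24) = 144)
E(2) - 107/(36 + (-25 - 1*6)) = 144 - 107/(36 + (-25 - 1*6)) = 144 - 107/(36 + (-25 - 6)) = 144 - 107/(36 - 31) = 144 - 107/5 = 613/5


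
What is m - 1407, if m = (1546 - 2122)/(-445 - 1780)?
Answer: -3129999/2225 ≈ -1406.7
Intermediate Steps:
m = 576/2225 (m = -576/(-2225) = -576*(-1/2225) = 576/2225 ≈ 0.25888)
m - 1407 = 576/2225 - 1407 = -3129999/2225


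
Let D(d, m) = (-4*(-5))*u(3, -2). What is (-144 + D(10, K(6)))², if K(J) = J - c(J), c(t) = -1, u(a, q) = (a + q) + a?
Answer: 4096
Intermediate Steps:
u(a, q) = q + 2*a
K(J) = 1 + J (K(J) = J - 1*(-1) = J + 1 = 1 + J)
D(d, m) = 80 (D(d, m) = (-4*(-5))*(-2 + 2*3) = 20*(-2 + 6) = 20*4 = 80)
(-144 + D(10, K(6)))² = (-144 + 80)² = (-64)² = 4096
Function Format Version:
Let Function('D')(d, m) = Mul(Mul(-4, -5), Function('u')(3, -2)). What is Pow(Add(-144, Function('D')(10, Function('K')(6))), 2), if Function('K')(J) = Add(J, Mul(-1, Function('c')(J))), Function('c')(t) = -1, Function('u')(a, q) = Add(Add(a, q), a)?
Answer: 4096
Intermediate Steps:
Function('u')(a, q) = Add(q, Mul(2, a))
Function('K')(J) = Add(1, J) (Function('K')(J) = Add(J, Mul(-1, -1)) = Add(J, 1) = Add(1, J))
Function('D')(d, m) = 80 (Function('D')(d, m) = Mul(Mul(-4, -5), Add(-2, Mul(2, 3))) = Mul(20, Add(-2, 6)) = Mul(20, 4) = 80)
Pow(Add(-144, Function('D')(10, Function('K')(6))), 2) = Pow(Add(-144, 80), 2) = Pow(-64, 2) = 4096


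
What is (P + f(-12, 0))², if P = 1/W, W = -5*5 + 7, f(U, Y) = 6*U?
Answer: 1682209/324 ≈ 5192.0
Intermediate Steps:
W = -18 (W = -25 + 7 = -18)
P = -1/18 (P = 1/(-18) = -1/18 ≈ -0.055556)
(P + f(-12, 0))² = (-1/18 + 6*(-12))² = (-1/18 - 72)² = (-1297/18)² = 1682209/324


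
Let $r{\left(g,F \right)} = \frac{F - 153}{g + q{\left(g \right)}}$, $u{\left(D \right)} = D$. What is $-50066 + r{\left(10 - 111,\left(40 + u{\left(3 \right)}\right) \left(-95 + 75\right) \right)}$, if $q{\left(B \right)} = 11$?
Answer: $- \frac{4504927}{90} \approx -50055.0$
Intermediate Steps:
$r{\left(g,F \right)} = \frac{-153 + F}{11 + g}$ ($r{\left(g,F \right)} = \frac{F - 153}{g + 11} = \frac{-153 + F}{11 + g}$)
$-50066 + r{\left(10 - 111,\left(40 + u{\left(3 \right)}\right) \left(-95 + 75\right) \right)} = -50066 + \frac{-153 + \left(40 + 3\right) \left(-95 + 75\right)}{11 + \left(10 - 111\right)} = -50066 + \frac{-153 + 43 \left(-20\right)}{11 - 101} = -50066 + \frac{-153 - 860}{-90} = -50066 - - \frac{1013}{90} = -50066 + \frac{1013}{90} = - \frac{4504927}{90}$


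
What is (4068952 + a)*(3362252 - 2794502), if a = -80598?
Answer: 2264387983500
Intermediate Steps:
(4068952 + a)*(3362252 - 2794502) = (4068952 - 80598)*(3362252 - 2794502) = 3988354*567750 = 2264387983500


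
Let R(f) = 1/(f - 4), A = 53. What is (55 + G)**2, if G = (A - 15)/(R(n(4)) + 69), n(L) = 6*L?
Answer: 5885191225/1907161 ≈ 3085.8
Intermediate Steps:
R(f) = 1/(-4 + f)
G = 760/1381 (G = (53 - 15)/(1/(-4 + 6*4) + 69) = 38/(1/(-4 + 24) + 69) = 38/(1/20 + 69) = 38/(1381/20) = 38*(20/1381) = 760/1381 ≈ 0.55033)
(55 + G)**2 = (55 + 760/1381)**2 = (76715/1381)**2 = 5885191225/1907161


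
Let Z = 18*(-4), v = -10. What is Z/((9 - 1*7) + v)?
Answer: 9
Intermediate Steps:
Z = -72
Z/((9 - 1*7) + v) = -72/((9 - 1*7) - 10) = -72/((9 - 7) - 10) = -72/(2 - 10) = -72/(-8) = -1/8*(-72) = 9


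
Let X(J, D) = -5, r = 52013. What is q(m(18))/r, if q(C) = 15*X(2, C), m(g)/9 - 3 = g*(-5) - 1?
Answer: -75/52013 ≈ -0.0014419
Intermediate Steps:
m(g) = 18 - 45*g (m(g) = 27 + 9*(g*(-5) - 1) = 27 + 9*(-5*g - 1) = 27 + 9*(-1 - 5*g) = 27 + (-9 - 45*g) = 18 - 45*g)
q(C) = -75 (q(C) = 15*(-5) = -75)
q(m(18))/r = -75/52013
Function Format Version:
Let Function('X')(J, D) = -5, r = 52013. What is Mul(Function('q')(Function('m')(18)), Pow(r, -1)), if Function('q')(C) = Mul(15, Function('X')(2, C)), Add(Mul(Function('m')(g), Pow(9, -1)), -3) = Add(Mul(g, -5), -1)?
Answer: Rational(-75, 52013) ≈ -0.0014419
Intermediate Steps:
Function('m')(g) = Add(18, Mul(-45, g)) (Function('m')(g) = Add(27, Mul(9, Add(Mul(g, -5), -1))) = Add(27, Mul(9, Add(Mul(-5, g), -1))) = Add(27, Mul(9, Add(-1, Mul(-5, g)))) = Add(27, Add(-9, Mul(-45, g))) = Add(18, Mul(-45, g)))
Function('q')(C) = -75 (Function('q')(C) = Mul(15, -5) = -75)
Mul(Function('q')(Function('m')(18)), Pow(r, -1)) = Mul(-75, Pow(52013, -1)) = Mul(-75, Rational(1, 52013)) = Rational(-75, 52013)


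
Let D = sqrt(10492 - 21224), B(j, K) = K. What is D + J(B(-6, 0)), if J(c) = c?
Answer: 2*I*sqrt(2683) ≈ 103.6*I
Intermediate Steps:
D = 2*I*sqrt(2683) (D = sqrt(-10732) = 2*I*sqrt(2683) ≈ 103.6*I)
D + J(B(-6, 0)) = 2*I*sqrt(2683) + 0 = 2*I*sqrt(2683)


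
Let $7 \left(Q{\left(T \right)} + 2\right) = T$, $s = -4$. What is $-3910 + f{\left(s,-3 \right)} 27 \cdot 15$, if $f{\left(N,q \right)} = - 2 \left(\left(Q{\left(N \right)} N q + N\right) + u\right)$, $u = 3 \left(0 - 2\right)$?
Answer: $\frac{204290}{7} \approx 29184.0$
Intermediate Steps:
$u = -6$ ($u = 3 \left(-2\right) = -6$)
$Q{\left(T \right)} = -2 + \frac{T}{7}$
$f{\left(N,q \right)} = 12 - 2 N - 2 N q \left(-2 + \frac{N}{7}\right)$ ($f{\left(N,q \right)} = - 2 \left(\left(\left(-2 + \frac{N}{7}\right) N q + N\right) - 6\right) = - 2 \left(\left(N \left(-2 + \frac{N}{7}\right) q + N\right) - 6\right) = - 2 \left(\left(N q \left(-2 + \frac{N}{7}\right) + N\right) - 6\right) = - 2 \left(\left(N + N q \left(-2 + \frac{N}{7}\right)\right) - 6\right) = - 2 \left(-6 + N + N q \left(-2 + \frac{N}{7}\right)\right) = 12 - 2 N - 2 N q \left(-2 + \frac{N}{7}\right)$)
$-3910 + f{\left(s,-3 \right)} 27 \cdot 15 = -3910 + \left(12 - -8 - \left(- \frac{8}{7}\right) \left(-3\right) \left(-14 - 4\right)\right) 27 \cdot 15 = -3910 + \left(12 + 8 - \left(- \frac{8}{7}\right) \left(-3\right) \left(-18\right)\right) 27 \cdot 15 = -3910 + \left(12 + 8 + \frac{432}{7}\right) 27 \cdot 15 = -3910 + \frac{572}{7} \cdot 27 \cdot 15 = -3910 + \frac{15444}{7} \cdot 15 = -3910 + \frac{231660}{7} = \frac{204290}{7}$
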